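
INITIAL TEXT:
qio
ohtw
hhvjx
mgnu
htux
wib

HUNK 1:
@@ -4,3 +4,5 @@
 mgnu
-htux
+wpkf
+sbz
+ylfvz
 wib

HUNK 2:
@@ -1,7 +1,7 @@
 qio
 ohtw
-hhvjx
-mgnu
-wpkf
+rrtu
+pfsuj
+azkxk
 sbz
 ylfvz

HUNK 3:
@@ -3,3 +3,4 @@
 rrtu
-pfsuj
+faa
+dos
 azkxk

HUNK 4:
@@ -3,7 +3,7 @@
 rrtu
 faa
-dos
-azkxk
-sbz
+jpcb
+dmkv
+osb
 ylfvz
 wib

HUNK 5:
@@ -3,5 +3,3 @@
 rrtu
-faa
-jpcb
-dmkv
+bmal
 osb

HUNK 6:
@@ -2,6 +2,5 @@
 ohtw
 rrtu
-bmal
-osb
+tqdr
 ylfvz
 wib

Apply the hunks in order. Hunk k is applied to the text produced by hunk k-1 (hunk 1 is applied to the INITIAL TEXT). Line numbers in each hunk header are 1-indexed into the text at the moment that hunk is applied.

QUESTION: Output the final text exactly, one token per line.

Answer: qio
ohtw
rrtu
tqdr
ylfvz
wib

Derivation:
Hunk 1: at line 4 remove [htux] add [wpkf,sbz,ylfvz] -> 8 lines: qio ohtw hhvjx mgnu wpkf sbz ylfvz wib
Hunk 2: at line 1 remove [hhvjx,mgnu,wpkf] add [rrtu,pfsuj,azkxk] -> 8 lines: qio ohtw rrtu pfsuj azkxk sbz ylfvz wib
Hunk 3: at line 3 remove [pfsuj] add [faa,dos] -> 9 lines: qio ohtw rrtu faa dos azkxk sbz ylfvz wib
Hunk 4: at line 3 remove [dos,azkxk,sbz] add [jpcb,dmkv,osb] -> 9 lines: qio ohtw rrtu faa jpcb dmkv osb ylfvz wib
Hunk 5: at line 3 remove [faa,jpcb,dmkv] add [bmal] -> 7 lines: qio ohtw rrtu bmal osb ylfvz wib
Hunk 6: at line 2 remove [bmal,osb] add [tqdr] -> 6 lines: qio ohtw rrtu tqdr ylfvz wib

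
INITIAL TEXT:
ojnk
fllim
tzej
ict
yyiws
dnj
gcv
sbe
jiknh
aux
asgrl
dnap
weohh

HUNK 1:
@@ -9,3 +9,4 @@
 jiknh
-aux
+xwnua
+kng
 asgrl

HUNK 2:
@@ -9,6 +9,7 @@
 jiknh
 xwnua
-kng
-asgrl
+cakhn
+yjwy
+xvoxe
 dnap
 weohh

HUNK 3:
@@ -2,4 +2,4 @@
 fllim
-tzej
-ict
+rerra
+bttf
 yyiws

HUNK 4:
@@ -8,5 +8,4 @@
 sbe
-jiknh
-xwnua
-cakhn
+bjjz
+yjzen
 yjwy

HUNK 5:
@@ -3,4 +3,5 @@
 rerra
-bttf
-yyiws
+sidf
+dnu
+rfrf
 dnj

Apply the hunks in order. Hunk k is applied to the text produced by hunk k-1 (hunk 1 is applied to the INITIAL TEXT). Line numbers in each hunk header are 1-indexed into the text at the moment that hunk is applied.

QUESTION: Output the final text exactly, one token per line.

Hunk 1: at line 9 remove [aux] add [xwnua,kng] -> 14 lines: ojnk fllim tzej ict yyiws dnj gcv sbe jiknh xwnua kng asgrl dnap weohh
Hunk 2: at line 9 remove [kng,asgrl] add [cakhn,yjwy,xvoxe] -> 15 lines: ojnk fllim tzej ict yyiws dnj gcv sbe jiknh xwnua cakhn yjwy xvoxe dnap weohh
Hunk 3: at line 2 remove [tzej,ict] add [rerra,bttf] -> 15 lines: ojnk fllim rerra bttf yyiws dnj gcv sbe jiknh xwnua cakhn yjwy xvoxe dnap weohh
Hunk 4: at line 8 remove [jiknh,xwnua,cakhn] add [bjjz,yjzen] -> 14 lines: ojnk fllim rerra bttf yyiws dnj gcv sbe bjjz yjzen yjwy xvoxe dnap weohh
Hunk 5: at line 3 remove [bttf,yyiws] add [sidf,dnu,rfrf] -> 15 lines: ojnk fllim rerra sidf dnu rfrf dnj gcv sbe bjjz yjzen yjwy xvoxe dnap weohh

Answer: ojnk
fllim
rerra
sidf
dnu
rfrf
dnj
gcv
sbe
bjjz
yjzen
yjwy
xvoxe
dnap
weohh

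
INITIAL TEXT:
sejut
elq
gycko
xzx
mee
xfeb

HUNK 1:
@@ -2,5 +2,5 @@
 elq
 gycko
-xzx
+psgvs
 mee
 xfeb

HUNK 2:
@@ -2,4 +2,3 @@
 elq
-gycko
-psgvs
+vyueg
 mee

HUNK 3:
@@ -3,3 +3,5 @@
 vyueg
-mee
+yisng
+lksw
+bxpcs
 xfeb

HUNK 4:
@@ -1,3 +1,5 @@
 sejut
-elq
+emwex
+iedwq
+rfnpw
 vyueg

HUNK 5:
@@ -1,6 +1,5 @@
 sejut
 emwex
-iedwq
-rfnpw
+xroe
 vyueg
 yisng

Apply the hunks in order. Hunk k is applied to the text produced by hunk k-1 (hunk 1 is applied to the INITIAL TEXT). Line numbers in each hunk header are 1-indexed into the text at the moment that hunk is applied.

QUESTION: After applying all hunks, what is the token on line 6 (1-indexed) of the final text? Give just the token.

Hunk 1: at line 2 remove [xzx] add [psgvs] -> 6 lines: sejut elq gycko psgvs mee xfeb
Hunk 2: at line 2 remove [gycko,psgvs] add [vyueg] -> 5 lines: sejut elq vyueg mee xfeb
Hunk 3: at line 3 remove [mee] add [yisng,lksw,bxpcs] -> 7 lines: sejut elq vyueg yisng lksw bxpcs xfeb
Hunk 4: at line 1 remove [elq] add [emwex,iedwq,rfnpw] -> 9 lines: sejut emwex iedwq rfnpw vyueg yisng lksw bxpcs xfeb
Hunk 5: at line 1 remove [iedwq,rfnpw] add [xroe] -> 8 lines: sejut emwex xroe vyueg yisng lksw bxpcs xfeb
Final line 6: lksw

Answer: lksw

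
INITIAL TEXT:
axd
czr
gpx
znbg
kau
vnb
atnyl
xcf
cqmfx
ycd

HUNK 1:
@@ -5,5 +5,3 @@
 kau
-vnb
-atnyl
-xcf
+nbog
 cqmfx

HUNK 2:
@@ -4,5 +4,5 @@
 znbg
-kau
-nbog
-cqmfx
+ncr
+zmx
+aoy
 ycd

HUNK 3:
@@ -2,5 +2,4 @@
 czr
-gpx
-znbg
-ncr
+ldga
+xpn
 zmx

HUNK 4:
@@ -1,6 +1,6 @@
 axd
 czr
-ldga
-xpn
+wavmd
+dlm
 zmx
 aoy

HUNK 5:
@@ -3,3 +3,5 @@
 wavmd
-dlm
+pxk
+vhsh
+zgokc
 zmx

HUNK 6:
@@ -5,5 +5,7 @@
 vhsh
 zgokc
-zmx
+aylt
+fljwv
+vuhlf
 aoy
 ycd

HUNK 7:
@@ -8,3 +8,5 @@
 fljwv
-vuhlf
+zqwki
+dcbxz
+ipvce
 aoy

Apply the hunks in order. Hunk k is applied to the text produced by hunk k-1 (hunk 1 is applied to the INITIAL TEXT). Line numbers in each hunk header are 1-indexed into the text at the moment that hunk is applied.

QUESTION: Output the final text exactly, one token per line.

Answer: axd
czr
wavmd
pxk
vhsh
zgokc
aylt
fljwv
zqwki
dcbxz
ipvce
aoy
ycd

Derivation:
Hunk 1: at line 5 remove [vnb,atnyl,xcf] add [nbog] -> 8 lines: axd czr gpx znbg kau nbog cqmfx ycd
Hunk 2: at line 4 remove [kau,nbog,cqmfx] add [ncr,zmx,aoy] -> 8 lines: axd czr gpx znbg ncr zmx aoy ycd
Hunk 3: at line 2 remove [gpx,znbg,ncr] add [ldga,xpn] -> 7 lines: axd czr ldga xpn zmx aoy ycd
Hunk 4: at line 1 remove [ldga,xpn] add [wavmd,dlm] -> 7 lines: axd czr wavmd dlm zmx aoy ycd
Hunk 5: at line 3 remove [dlm] add [pxk,vhsh,zgokc] -> 9 lines: axd czr wavmd pxk vhsh zgokc zmx aoy ycd
Hunk 6: at line 5 remove [zmx] add [aylt,fljwv,vuhlf] -> 11 lines: axd czr wavmd pxk vhsh zgokc aylt fljwv vuhlf aoy ycd
Hunk 7: at line 8 remove [vuhlf] add [zqwki,dcbxz,ipvce] -> 13 lines: axd czr wavmd pxk vhsh zgokc aylt fljwv zqwki dcbxz ipvce aoy ycd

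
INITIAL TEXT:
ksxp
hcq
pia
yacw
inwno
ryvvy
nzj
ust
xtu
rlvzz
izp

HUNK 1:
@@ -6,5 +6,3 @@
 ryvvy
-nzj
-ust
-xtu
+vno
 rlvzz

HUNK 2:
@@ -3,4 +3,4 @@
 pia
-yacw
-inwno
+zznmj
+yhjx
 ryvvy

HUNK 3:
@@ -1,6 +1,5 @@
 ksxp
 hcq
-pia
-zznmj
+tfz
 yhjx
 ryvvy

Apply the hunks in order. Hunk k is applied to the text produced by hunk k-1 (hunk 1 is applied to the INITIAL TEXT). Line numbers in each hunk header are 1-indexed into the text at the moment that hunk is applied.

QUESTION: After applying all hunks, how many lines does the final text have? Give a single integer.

Hunk 1: at line 6 remove [nzj,ust,xtu] add [vno] -> 9 lines: ksxp hcq pia yacw inwno ryvvy vno rlvzz izp
Hunk 2: at line 3 remove [yacw,inwno] add [zznmj,yhjx] -> 9 lines: ksxp hcq pia zznmj yhjx ryvvy vno rlvzz izp
Hunk 3: at line 1 remove [pia,zznmj] add [tfz] -> 8 lines: ksxp hcq tfz yhjx ryvvy vno rlvzz izp
Final line count: 8

Answer: 8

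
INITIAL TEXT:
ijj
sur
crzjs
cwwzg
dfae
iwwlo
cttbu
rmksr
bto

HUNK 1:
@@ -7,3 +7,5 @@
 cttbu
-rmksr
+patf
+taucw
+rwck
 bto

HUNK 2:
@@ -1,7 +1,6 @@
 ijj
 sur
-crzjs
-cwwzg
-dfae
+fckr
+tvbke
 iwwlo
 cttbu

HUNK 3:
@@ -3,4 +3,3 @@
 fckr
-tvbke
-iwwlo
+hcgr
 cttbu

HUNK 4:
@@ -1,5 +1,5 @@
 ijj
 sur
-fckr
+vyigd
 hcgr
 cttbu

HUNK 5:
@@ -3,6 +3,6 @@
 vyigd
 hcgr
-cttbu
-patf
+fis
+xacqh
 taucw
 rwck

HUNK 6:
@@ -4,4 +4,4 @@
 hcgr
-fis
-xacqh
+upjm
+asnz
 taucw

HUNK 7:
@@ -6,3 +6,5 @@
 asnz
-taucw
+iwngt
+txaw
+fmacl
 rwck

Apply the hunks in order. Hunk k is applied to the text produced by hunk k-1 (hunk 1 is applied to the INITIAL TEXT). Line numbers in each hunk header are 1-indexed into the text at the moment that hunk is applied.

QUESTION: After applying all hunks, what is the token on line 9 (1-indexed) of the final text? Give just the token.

Answer: fmacl

Derivation:
Hunk 1: at line 7 remove [rmksr] add [patf,taucw,rwck] -> 11 lines: ijj sur crzjs cwwzg dfae iwwlo cttbu patf taucw rwck bto
Hunk 2: at line 1 remove [crzjs,cwwzg,dfae] add [fckr,tvbke] -> 10 lines: ijj sur fckr tvbke iwwlo cttbu patf taucw rwck bto
Hunk 3: at line 3 remove [tvbke,iwwlo] add [hcgr] -> 9 lines: ijj sur fckr hcgr cttbu patf taucw rwck bto
Hunk 4: at line 1 remove [fckr] add [vyigd] -> 9 lines: ijj sur vyigd hcgr cttbu patf taucw rwck bto
Hunk 5: at line 3 remove [cttbu,patf] add [fis,xacqh] -> 9 lines: ijj sur vyigd hcgr fis xacqh taucw rwck bto
Hunk 6: at line 4 remove [fis,xacqh] add [upjm,asnz] -> 9 lines: ijj sur vyigd hcgr upjm asnz taucw rwck bto
Hunk 7: at line 6 remove [taucw] add [iwngt,txaw,fmacl] -> 11 lines: ijj sur vyigd hcgr upjm asnz iwngt txaw fmacl rwck bto
Final line 9: fmacl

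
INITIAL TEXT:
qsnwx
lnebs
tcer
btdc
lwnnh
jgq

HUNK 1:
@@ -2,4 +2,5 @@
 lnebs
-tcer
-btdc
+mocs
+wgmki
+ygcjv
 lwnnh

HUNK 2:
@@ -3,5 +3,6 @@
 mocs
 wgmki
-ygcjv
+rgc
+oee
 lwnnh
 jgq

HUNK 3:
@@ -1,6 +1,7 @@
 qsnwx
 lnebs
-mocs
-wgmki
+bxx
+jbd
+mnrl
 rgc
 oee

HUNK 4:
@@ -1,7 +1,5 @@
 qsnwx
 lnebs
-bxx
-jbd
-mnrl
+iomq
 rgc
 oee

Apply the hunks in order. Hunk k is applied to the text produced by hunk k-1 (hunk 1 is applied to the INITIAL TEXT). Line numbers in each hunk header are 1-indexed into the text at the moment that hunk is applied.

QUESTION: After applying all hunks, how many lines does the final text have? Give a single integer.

Answer: 7

Derivation:
Hunk 1: at line 2 remove [tcer,btdc] add [mocs,wgmki,ygcjv] -> 7 lines: qsnwx lnebs mocs wgmki ygcjv lwnnh jgq
Hunk 2: at line 3 remove [ygcjv] add [rgc,oee] -> 8 lines: qsnwx lnebs mocs wgmki rgc oee lwnnh jgq
Hunk 3: at line 1 remove [mocs,wgmki] add [bxx,jbd,mnrl] -> 9 lines: qsnwx lnebs bxx jbd mnrl rgc oee lwnnh jgq
Hunk 4: at line 1 remove [bxx,jbd,mnrl] add [iomq] -> 7 lines: qsnwx lnebs iomq rgc oee lwnnh jgq
Final line count: 7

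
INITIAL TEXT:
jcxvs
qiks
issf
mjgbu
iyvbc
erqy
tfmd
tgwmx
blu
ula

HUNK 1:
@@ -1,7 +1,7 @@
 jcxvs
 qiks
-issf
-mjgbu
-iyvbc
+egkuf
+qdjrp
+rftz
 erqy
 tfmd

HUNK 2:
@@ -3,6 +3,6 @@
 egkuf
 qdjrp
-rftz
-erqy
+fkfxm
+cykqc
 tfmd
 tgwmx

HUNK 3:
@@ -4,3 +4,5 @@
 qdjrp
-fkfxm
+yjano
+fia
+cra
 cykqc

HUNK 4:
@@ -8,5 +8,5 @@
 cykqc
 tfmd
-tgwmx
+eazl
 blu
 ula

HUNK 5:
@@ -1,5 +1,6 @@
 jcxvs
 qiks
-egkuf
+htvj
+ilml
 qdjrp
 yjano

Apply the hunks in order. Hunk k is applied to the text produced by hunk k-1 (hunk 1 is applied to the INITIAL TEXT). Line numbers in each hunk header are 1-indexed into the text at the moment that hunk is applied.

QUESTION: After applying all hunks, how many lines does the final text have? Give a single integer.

Answer: 13

Derivation:
Hunk 1: at line 1 remove [issf,mjgbu,iyvbc] add [egkuf,qdjrp,rftz] -> 10 lines: jcxvs qiks egkuf qdjrp rftz erqy tfmd tgwmx blu ula
Hunk 2: at line 3 remove [rftz,erqy] add [fkfxm,cykqc] -> 10 lines: jcxvs qiks egkuf qdjrp fkfxm cykqc tfmd tgwmx blu ula
Hunk 3: at line 4 remove [fkfxm] add [yjano,fia,cra] -> 12 lines: jcxvs qiks egkuf qdjrp yjano fia cra cykqc tfmd tgwmx blu ula
Hunk 4: at line 8 remove [tgwmx] add [eazl] -> 12 lines: jcxvs qiks egkuf qdjrp yjano fia cra cykqc tfmd eazl blu ula
Hunk 5: at line 1 remove [egkuf] add [htvj,ilml] -> 13 lines: jcxvs qiks htvj ilml qdjrp yjano fia cra cykqc tfmd eazl blu ula
Final line count: 13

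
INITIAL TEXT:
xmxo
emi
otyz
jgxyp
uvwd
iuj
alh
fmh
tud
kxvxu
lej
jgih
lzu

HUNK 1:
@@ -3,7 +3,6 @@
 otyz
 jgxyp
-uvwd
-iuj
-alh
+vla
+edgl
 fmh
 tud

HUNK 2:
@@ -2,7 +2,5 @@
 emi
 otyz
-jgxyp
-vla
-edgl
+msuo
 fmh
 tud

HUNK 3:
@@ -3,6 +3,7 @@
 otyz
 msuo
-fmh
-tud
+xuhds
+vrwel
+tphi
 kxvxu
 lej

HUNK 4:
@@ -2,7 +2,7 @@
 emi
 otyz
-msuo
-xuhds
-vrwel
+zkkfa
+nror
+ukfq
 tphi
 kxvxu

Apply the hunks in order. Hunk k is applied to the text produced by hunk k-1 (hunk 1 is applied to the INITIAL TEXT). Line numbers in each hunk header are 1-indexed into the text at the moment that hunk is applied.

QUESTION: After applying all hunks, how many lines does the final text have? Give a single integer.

Answer: 11

Derivation:
Hunk 1: at line 3 remove [uvwd,iuj,alh] add [vla,edgl] -> 12 lines: xmxo emi otyz jgxyp vla edgl fmh tud kxvxu lej jgih lzu
Hunk 2: at line 2 remove [jgxyp,vla,edgl] add [msuo] -> 10 lines: xmxo emi otyz msuo fmh tud kxvxu lej jgih lzu
Hunk 3: at line 3 remove [fmh,tud] add [xuhds,vrwel,tphi] -> 11 lines: xmxo emi otyz msuo xuhds vrwel tphi kxvxu lej jgih lzu
Hunk 4: at line 2 remove [msuo,xuhds,vrwel] add [zkkfa,nror,ukfq] -> 11 lines: xmxo emi otyz zkkfa nror ukfq tphi kxvxu lej jgih lzu
Final line count: 11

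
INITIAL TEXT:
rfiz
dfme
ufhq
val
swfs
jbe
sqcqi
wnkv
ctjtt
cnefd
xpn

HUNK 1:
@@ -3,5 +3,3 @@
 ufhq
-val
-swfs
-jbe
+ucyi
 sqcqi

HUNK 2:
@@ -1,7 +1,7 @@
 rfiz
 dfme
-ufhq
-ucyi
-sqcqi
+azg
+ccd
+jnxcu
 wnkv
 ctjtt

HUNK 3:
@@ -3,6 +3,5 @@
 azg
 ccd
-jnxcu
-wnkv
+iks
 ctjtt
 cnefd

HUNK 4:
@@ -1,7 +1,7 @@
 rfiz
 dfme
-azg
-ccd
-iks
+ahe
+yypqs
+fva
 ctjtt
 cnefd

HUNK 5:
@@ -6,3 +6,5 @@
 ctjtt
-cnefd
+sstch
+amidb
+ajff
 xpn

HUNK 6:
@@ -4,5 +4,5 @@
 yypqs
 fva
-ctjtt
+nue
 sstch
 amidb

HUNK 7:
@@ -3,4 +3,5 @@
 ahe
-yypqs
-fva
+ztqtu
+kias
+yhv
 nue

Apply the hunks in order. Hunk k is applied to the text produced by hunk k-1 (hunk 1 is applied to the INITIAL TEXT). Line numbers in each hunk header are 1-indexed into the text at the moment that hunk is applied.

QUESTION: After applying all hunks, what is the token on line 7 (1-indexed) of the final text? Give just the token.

Hunk 1: at line 3 remove [val,swfs,jbe] add [ucyi] -> 9 lines: rfiz dfme ufhq ucyi sqcqi wnkv ctjtt cnefd xpn
Hunk 2: at line 1 remove [ufhq,ucyi,sqcqi] add [azg,ccd,jnxcu] -> 9 lines: rfiz dfme azg ccd jnxcu wnkv ctjtt cnefd xpn
Hunk 3: at line 3 remove [jnxcu,wnkv] add [iks] -> 8 lines: rfiz dfme azg ccd iks ctjtt cnefd xpn
Hunk 4: at line 1 remove [azg,ccd,iks] add [ahe,yypqs,fva] -> 8 lines: rfiz dfme ahe yypqs fva ctjtt cnefd xpn
Hunk 5: at line 6 remove [cnefd] add [sstch,amidb,ajff] -> 10 lines: rfiz dfme ahe yypqs fva ctjtt sstch amidb ajff xpn
Hunk 6: at line 4 remove [ctjtt] add [nue] -> 10 lines: rfiz dfme ahe yypqs fva nue sstch amidb ajff xpn
Hunk 7: at line 3 remove [yypqs,fva] add [ztqtu,kias,yhv] -> 11 lines: rfiz dfme ahe ztqtu kias yhv nue sstch amidb ajff xpn
Final line 7: nue

Answer: nue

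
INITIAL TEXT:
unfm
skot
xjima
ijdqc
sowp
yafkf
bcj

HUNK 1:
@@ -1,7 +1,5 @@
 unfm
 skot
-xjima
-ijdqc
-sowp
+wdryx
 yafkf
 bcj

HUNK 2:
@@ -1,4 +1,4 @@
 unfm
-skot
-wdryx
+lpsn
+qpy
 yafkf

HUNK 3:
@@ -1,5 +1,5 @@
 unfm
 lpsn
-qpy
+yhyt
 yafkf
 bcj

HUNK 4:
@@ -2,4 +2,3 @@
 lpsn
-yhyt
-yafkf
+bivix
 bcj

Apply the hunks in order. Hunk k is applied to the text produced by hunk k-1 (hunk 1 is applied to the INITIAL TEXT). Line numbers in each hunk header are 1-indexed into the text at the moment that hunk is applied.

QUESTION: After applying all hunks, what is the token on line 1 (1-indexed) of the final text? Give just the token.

Answer: unfm

Derivation:
Hunk 1: at line 1 remove [xjima,ijdqc,sowp] add [wdryx] -> 5 lines: unfm skot wdryx yafkf bcj
Hunk 2: at line 1 remove [skot,wdryx] add [lpsn,qpy] -> 5 lines: unfm lpsn qpy yafkf bcj
Hunk 3: at line 1 remove [qpy] add [yhyt] -> 5 lines: unfm lpsn yhyt yafkf bcj
Hunk 4: at line 2 remove [yhyt,yafkf] add [bivix] -> 4 lines: unfm lpsn bivix bcj
Final line 1: unfm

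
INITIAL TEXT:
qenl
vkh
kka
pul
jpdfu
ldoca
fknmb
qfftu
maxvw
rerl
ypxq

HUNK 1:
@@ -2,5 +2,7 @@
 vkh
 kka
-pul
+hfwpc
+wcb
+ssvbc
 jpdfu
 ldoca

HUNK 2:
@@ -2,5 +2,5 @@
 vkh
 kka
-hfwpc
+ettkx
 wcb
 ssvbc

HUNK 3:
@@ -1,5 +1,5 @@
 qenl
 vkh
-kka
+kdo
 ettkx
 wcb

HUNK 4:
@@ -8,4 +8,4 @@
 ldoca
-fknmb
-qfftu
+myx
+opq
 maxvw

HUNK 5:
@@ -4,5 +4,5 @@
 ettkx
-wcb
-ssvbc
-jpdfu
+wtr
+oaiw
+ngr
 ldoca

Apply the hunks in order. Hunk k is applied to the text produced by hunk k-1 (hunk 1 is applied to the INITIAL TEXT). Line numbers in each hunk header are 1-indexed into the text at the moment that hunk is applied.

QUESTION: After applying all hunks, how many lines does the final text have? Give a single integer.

Hunk 1: at line 2 remove [pul] add [hfwpc,wcb,ssvbc] -> 13 lines: qenl vkh kka hfwpc wcb ssvbc jpdfu ldoca fknmb qfftu maxvw rerl ypxq
Hunk 2: at line 2 remove [hfwpc] add [ettkx] -> 13 lines: qenl vkh kka ettkx wcb ssvbc jpdfu ldoca fknmb qfftu maxvw rerl ypxq
Hunk 3: at line 1 remove [kka] add [kdo] -> 13 lines: qenl vkh kdo ettkx wcb ssvbc jpdfu ldoca fknmb qfftu maxvw rerl ypxq
Hunk 4: at line 8 remove [fknmb,qfftu] add [myx,opq] -> 13 lines: qenl vkh kdo ettkx wcb ssvbc jpdfu ldoca myx opq maxvw rerl ypxq
Hunk 5: at line 4 remove [wcb,ssvbc,jpdfu] add [wtr,oaiw,ngr] -> 13 lines: qenl vkh kdo ettkx wtr oaiw ngr ldoca myx opq maxvw rerl ypxq
Final line count: 13

Answer: 13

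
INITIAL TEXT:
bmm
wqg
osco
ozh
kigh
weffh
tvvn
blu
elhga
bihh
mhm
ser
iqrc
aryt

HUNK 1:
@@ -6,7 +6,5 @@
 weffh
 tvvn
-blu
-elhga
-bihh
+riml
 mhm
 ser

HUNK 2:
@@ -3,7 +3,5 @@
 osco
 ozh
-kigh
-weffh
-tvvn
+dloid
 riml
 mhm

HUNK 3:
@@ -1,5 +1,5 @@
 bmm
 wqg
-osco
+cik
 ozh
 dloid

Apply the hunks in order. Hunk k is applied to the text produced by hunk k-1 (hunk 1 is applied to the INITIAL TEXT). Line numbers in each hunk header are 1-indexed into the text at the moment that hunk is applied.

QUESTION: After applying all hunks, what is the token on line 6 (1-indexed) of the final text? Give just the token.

Hunk 1: at line 6 remove [blu,elhga,bihh] add [riml] -> 12 lines: bmm wqg osco ozh kigh weffh tvvn riml mhm ser iqrc aryt
Hunk 2: at line 3 remove [kigh,weffh,tvvn] add [dloid] -> 10 lines: bmm wqg osco ozh dloid riml mhm ser iqrc aryt
Hunk 3: at line 1 remove [osco] add [cik] -> 10 lines: bmm wqg cik ozh dloid riml mhm ser iqrc aryt
Final line 6: riml

Answer: riml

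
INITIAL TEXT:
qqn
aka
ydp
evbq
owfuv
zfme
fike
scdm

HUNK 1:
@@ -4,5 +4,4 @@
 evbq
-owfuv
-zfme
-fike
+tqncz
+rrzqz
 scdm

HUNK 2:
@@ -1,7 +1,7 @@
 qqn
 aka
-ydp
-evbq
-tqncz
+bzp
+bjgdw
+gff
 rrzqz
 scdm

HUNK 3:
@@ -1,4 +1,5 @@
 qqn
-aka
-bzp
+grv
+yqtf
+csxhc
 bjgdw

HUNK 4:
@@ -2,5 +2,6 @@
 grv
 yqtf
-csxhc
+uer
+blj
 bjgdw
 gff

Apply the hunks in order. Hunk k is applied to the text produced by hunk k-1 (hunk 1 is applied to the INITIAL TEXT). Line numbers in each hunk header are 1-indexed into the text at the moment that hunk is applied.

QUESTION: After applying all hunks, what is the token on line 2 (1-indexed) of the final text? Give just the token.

Hunk 1: at line 4 remove [owfuv,zfme,fike] add [tqncz,rrzqz] -> 7 lines: qqn aka ydp evbq tqncz rrzqz scdm
Hunk 2: at line 1 remove [ydp,evbq,tqncz] add [bzp,bjgdw,gff] -> 7 lines: qqn aka bzp bjgdw gff rrzqz scdm
Hunk 3: at line 1 remove [aka,bzp] add [grv,yqtf,csxhc] -> 8 lines: qqn grv yqtf csxhc bjgdw gff rrzqz scdm
Hunk 4: at line 2 remove [csxhc] add [uer,blj] -> 9 lines: qqn grv yqtf uer blj bjgdw gff rrzqz scdm
Final line 2: grv

Answer: grv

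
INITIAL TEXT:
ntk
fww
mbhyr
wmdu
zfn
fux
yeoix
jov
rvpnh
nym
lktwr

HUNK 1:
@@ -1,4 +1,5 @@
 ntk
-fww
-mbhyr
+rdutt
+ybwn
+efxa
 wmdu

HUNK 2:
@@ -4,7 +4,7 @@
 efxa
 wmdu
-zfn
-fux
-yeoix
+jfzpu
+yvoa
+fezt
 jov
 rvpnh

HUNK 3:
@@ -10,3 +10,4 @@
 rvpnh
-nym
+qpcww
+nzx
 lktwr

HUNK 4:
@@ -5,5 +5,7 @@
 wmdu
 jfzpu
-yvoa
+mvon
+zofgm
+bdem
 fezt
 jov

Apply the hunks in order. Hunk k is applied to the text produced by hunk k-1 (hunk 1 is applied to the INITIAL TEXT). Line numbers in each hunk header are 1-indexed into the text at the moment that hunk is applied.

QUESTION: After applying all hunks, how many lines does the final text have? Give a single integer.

Hunk 1: at line 1 remove [fww,mbhyr] add [rdutt,ybwn,efxa] -> 12 lines: ntk rdutt ybwn efxa wmdu zfn fux yeoix jov rvpnh nym lktwr
Hunk 2: at line 4 remove [zfn,fux,yeoix] add [jfzpu,yvoa,fezt] -> 12 lines: ntk rdutt ybwn efxa wmdu jfzpu yvoa fezt jov rvpnh nym lktwr
Hunk 3: at line 10 remove [nym] add [qpcww,nzx] -> 13 lines: ntk rdutt ybwn efxa wmdu jfzpu yvoa fezt jov rvpnh qpcww nzx lktwr
Hunk 4: at line 5 remove [yvoa] add [mvon,zofgm,bdem] -> 15 lines: ntk rdutt ybwn efxa wmdu jfzpu mvon zofgm bdem fezt jov rvpnh qpcww nzx lktwr
Final line count: 15

Answer: 15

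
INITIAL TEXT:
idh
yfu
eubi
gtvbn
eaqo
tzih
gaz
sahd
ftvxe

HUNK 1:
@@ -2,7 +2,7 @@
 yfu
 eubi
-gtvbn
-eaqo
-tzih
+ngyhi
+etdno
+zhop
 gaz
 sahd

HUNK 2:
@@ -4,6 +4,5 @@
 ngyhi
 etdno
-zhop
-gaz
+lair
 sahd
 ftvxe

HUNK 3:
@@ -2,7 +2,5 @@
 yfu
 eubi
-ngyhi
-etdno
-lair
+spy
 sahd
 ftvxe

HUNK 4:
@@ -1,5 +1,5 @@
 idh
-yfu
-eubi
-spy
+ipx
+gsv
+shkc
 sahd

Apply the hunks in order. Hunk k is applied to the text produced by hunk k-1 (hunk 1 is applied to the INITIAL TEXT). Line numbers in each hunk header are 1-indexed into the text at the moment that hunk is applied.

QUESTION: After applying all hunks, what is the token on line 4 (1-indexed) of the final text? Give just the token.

Answer: shkc

Derivation:
Hunk 1: at line 2 remove [gtvbn,eaqo,tzih] add [ngyhi,etdno,zhop] -> 9 lines: idh yfu eubi ngyhi etdno zhop gaz sahd ftvxe
Hunk 2: at line 4 remove [zhop,gaz] add [lair] -> 8 lines: idh yfu eubi ngyhi etdno lair sahd ftvxe
Hunk 3: at line 2 remove [ngyhi,etdno,lair] add [spy] -> 6 lines: idh yfu eubi spy sahd ftvxe
Hunk 4: at line 1 remove [yfu,eubi,spy] add [ipx,gsv,shkc] -> 6 lines: idh ipx gsv shkc sahd ftvxe
Final line 4: shkc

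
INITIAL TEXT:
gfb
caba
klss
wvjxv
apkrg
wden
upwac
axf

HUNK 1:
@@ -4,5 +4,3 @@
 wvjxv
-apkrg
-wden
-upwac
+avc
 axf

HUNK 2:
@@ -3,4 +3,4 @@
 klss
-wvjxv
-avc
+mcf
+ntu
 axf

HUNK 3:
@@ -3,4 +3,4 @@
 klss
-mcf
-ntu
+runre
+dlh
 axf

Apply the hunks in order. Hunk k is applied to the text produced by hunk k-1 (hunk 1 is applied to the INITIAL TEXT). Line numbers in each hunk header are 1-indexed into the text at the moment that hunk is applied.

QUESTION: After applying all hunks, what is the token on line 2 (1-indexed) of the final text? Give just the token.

Hunk 1: at line 4 remove [apkrg,wden,upwac] add [avc] -> 6 lines: gfb caba klss wvjxv avc axf
Hunk 2: at line 3 remove [wvjxv,avc] add [mcf,ntu] -> 6 lines: gfb caba klss mcf ntu axf
Hunk 3: at line 3 remove [mcf,ntu] add [runre,dlh] -> 6 lines: gfb caba klss runre dlh axf
Final line 2: caba

Answer: caba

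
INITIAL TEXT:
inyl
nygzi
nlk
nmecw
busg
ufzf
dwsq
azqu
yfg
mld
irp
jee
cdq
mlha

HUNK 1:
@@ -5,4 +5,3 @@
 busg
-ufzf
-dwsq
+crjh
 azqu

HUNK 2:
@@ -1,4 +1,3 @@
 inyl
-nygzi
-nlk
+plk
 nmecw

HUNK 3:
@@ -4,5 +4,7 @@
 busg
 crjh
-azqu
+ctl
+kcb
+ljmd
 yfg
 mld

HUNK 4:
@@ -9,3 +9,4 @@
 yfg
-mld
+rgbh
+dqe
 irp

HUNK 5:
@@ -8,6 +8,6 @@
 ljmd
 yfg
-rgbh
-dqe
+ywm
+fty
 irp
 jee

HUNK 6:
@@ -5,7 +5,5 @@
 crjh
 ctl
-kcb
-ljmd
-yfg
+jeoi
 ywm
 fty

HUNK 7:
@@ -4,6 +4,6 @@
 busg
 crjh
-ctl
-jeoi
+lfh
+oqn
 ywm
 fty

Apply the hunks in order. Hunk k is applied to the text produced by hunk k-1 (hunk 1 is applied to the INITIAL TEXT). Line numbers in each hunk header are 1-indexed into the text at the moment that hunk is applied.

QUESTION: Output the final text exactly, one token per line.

Hunk 1: at line 5 remove [ufzf,dwsq] add [crjh] -> 13 lines: inyl nygzi nlk nmecw busg crjh azqu yfg mld irp jee cdq mlha
Hunk 2: at line 1 remove [nygzi,nlk] add [plk] -> 12 lines: inyl plk nmecw busg crjh azqu yfg mld irp jee cdq mlha
Hunk 3: at line 4 remove [azqu] add [ctl,kcb,ljmd] -> 14 lines: inyl plk nmecw busg crjh ctl kcb ljmd yfg mld irp jee cdq mlha
Hunk 4: at line 9 remove [mld] add [rgbh,dqe] -> 15 lines: inyl plk nmecw busg crjh ctl kcb ljmd yfg rgbh dqe irp jee cdq mlha
Hunk 5: at line 8 remove [rgbh,dqe] add [ywm,fty] -> 15 lines: inyl plk nmecw busg crjh ctl kcb ljmd yfg ywm fty irp jee cdq mlha
Hunk 6: at line 5 remove [kcb,ljmd,yfg] add [jeoi] -> 13 lines: inyl plk nmecw busg crjh ctl jeoi ywm fty irp jee cdq mlha
Hunk 7: at line 4 remove [ctl,jeoi] add [lfh,oqn] -> 13 lines: inyl plk nmecw busg crjh lfh oqn ywm fty irp jee cdq mlha

Answer: inyl
plk
nmecw
busg
crjh
lfh
oqn
ywm
fty
irp
jee
cdq
mlha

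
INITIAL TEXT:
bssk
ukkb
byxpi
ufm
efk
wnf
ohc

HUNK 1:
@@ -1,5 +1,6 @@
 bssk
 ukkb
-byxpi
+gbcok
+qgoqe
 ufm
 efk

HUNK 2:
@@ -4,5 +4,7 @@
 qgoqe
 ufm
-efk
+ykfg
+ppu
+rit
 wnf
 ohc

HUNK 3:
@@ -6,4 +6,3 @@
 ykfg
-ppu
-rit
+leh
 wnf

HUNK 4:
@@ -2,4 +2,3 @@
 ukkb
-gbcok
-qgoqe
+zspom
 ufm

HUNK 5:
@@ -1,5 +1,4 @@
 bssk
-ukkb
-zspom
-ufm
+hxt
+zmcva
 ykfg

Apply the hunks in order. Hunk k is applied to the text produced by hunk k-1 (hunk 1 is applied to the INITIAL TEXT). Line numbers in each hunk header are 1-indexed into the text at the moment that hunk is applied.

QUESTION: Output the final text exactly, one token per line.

Answer: bssk
hxt
zmcva
ykfg
leh
wnf
ohc

Derivation:
Hunk 1: at line 1 remove [byxpi] add [gbcok,qgoqe] -> 8 lines: bssk ukkb gbcok qgoqe ufm efk wnf ohc
Hunk 2: at line 4 remove [efk] add [ykfg,ppu,rit] -> 10 lines: bssk ukkb gbcok qgoqe ufm ykfg ppu rit wnf ohc
Hunk 3: at line 6 remove [ppu,rit] add [leh] -> 9 lines: bssk ukkb gbcok qgoqe ufm ykfg leh wnf ohc
Hunk 4: at line 2 remove [gbcok,qgoqe] add [zspom] -> 8 lines: bssk ukkb zspom ufm ykfg leh wnf ohc
Hunk 5: at line 1 remove [ukkb,zspom,ufm] add [hxt,zmcva] -> 7 lines: bssk hxt zmcva ykfg leh wnf ohc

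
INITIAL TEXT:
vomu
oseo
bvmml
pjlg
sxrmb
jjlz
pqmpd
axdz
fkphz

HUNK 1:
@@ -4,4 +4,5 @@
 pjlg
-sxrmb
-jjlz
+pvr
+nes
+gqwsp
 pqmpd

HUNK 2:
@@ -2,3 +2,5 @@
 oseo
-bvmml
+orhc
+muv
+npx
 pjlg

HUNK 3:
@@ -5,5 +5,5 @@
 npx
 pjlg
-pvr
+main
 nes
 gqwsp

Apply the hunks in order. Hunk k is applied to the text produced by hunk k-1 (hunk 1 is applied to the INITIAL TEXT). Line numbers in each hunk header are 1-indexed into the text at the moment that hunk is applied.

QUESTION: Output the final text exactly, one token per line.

Answer: vomu
oseo
orhc
muv
npx
pjlg
main
nes
gqwsp
pqmpd
axdz
fkphz

Derivation:
Hunk 1: at line 4 remove [sxrmb,jjlz] add [pvr,nes,gqwsp] -> 10 lines: vomu oseo bvmml pjlg pvr nes gqwsp pqmpd axdz fkphz
Hunk 2: at line 2 remove [bvmml] add [orhc,muv,npx] -> 12 lines: vomu oseo orhc muv npx pjlg pvr nes gqwsp pqmpd axdz fkphz
Hunk 3: at line 5 remove [pvr] add [main] -> 12 lines: vomu oseo orhc muv npx pjlg main nes gqwsp pqmpd axdz fkphz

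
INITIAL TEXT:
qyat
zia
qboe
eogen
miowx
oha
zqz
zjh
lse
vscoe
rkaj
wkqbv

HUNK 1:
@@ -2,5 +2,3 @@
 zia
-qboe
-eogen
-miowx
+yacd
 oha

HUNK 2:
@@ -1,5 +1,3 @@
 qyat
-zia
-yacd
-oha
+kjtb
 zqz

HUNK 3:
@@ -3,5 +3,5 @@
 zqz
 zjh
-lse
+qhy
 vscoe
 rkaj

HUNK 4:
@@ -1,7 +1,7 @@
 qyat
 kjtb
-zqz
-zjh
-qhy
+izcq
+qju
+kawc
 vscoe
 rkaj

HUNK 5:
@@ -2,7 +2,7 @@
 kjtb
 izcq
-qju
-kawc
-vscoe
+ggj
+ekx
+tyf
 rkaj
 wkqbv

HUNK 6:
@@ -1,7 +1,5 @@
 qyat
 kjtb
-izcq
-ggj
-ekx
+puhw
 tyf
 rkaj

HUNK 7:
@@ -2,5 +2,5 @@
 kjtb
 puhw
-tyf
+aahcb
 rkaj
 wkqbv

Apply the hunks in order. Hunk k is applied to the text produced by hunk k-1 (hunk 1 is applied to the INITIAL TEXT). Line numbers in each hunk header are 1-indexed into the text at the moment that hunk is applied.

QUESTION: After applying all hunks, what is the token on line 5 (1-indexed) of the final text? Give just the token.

Answer: rkaj

Derivation:
Hunk 1: at line 2 remove [qboe,eogen,miowx] add [yacd] -> 10 lines: qyat zia yacd oha zqz zjh lse vscoe rkaj wkqbv
Hunk 2: at line 1 remove [zia,yacd,oha] add [kjtb] -> 8 lines: qyat kjtb zqz zjh lse vscoe rkaj wkqbv
Hunk 3: at line 3 remove [lse] add [qhy] -> 8 lines: qyat kjtb zqz zjh qhy vscoe rkaj wkqbv
Hunk 4: at line 1 remove [zqz,zjh,qhy] add [izcq,qju,kawc] -> 8 lines: qyat kjtb izcq qju kawc vscoe rkaj wkqbv
Hunk 5: at line 2 remove [qju,kawc,vscoe] add [ggj,ekx,tyf] -> 8 lines: qyat kjtb izcq ggj ekx tyf rkaj wkqbv
Hunk 6: at line 1 remove [izcq,ggj,ekx] add [puhw] -> 6 lines: qyat kjtb puhw tyf rkaj wkqbv
Hunk 7: at line 2 remove [tyf] add [aahcb] -> 6 lines: qyat kjtb puhw aahcb rkaj wkqbv
Final line 5: rkaj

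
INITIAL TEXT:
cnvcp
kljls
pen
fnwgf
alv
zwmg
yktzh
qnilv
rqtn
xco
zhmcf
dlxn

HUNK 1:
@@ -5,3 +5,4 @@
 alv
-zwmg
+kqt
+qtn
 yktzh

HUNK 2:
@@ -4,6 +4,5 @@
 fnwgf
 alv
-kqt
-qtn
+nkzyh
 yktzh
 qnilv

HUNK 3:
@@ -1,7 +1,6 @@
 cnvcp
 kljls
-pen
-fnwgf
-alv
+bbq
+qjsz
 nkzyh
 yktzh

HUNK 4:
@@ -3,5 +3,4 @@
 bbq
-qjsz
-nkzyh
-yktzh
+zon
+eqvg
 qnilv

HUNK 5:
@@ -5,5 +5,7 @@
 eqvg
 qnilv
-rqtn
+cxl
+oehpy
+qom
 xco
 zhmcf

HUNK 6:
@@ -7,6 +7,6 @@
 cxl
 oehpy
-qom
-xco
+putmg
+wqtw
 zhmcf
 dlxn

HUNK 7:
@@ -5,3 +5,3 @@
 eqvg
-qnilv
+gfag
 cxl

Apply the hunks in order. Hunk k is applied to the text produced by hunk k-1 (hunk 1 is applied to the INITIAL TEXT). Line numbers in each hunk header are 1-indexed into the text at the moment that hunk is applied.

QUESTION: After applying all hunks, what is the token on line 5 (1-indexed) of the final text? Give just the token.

Answer: eqvg

Derivation:
Hunk 1: at line 5 remove [zwmg] add [kqt,qtn] -> 13 lines: cnvcp kljls pen fnwgf alv kqt qtn yktzh qnilv rqtn xco zhmcf dlxn
Hunk 2: at line 4 remove [kqt,qtn] add [nkzyh] -> 12 lines: cnvcp kljls pen fnwgf alv nkzyh yktzh qnilv rqtn xco zhmcf dlxn
Hunk 3: at line 1 remove [pen,fnwgf,alv] add [bbq,qjsz] -> 11 lines: cnvcp kljls bbq qjsz nkzyh yktzh qnilv rqtn xco zhmcf dlxn
Hunk 4: at line 3 remove [qjsz,nkzyh,yktzh] add [zon,eqvg] -> 10 lines: cnvcp kljls bbq zon eqvg qnilv rqtn xco zhmcf dlxn
Hunk 5: at line 5 remove [rqtn] add [cxl,oehpy,qom] -> 12 lines: cnvcp kljls bbq zon eqvg qnilv cxl oehpy qom xco zhmcf dlxn
Hunk 6: at line 7 remove [qom,xco] add [putmg,wqtw] -> 12 lines: cnvcp kljls bbq zon eqvg qnilv cxl oehpy putmg wqtw zhmcf dlxn
Hunk 7: at line 5 remove [qnilv] add [gfag] -> 12 lines: cnvcp kljls bbq zon eqvg gfag cxl oehpy putmg wqtw zhmcf dlxn
Final line 5: eqvg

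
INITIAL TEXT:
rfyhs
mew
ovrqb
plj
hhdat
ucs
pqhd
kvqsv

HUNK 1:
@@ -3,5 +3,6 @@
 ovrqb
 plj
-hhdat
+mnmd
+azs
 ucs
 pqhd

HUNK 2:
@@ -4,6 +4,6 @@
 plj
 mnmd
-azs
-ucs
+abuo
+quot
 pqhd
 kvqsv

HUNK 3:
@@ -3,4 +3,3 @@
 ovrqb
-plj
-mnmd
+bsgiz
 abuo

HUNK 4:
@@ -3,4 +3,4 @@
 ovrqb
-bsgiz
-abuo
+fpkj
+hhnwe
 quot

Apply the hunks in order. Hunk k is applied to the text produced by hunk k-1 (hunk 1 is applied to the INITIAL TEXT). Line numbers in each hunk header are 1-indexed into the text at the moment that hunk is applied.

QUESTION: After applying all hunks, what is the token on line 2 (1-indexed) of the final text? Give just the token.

Answer: mew

Derivation:
Hunk 1: at line 3 remove [hhdat] add [mnmd,azs] -> 9 lines: rfyhs mew ovrqb plj mnmd azs ucs pqhd kvqsv
Hunk 2: at line 4 remove [azs,ucs] add [abuo,quot] -> 9 lines: rfyhs mew ovrqb plj mnmd abuo quot pqhd kvqsv
Hunk 3: at line 3 remove [plj,mnmd] add [bsgiz] -> 8 lines: rfyhs mew ovrqb bsgiz abuo quot pqhd kvqsv
Hunk 4: at line 3 remove [bsgiz,abuo] add [fpkj,hhnwe] -> 8 lines: rfyhs mew ovrqb fpkj hhnwe quot pqhd kvqsv
Final line 2: mew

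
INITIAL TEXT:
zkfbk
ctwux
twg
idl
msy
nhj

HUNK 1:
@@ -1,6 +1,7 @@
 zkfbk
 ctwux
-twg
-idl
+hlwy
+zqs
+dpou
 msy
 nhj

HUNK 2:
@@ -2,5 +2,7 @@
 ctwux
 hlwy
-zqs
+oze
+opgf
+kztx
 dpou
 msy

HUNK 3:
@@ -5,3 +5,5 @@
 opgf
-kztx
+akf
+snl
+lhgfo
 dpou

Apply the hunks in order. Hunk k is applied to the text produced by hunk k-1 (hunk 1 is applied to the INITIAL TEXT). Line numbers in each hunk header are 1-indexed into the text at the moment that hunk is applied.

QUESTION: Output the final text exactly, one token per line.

Answer: zkfbk
ctwux
hlwy
oze
opgf
akf
snl
lhgfo
dpou
msy
nhj

Derivation:
Hunk 1: at line 1 remove [twg,idl] add [hlwy,zqs,dpou] -> 7 lines: zkfbk ctwux hlwy zqs dpou msy nhj
Hunk 2: at line 2 remove [zqs] add [oze,opgf,kztx] -> 9 lines: zkfbk ctwux hlwy oze opgf kztx dpou msy nhj
Hunk 3: at line 5 remove [kztx] add [akf,snl,lhgfo] -> 11 lines: zkfbk ctwux hlwy oze opgf akf snl lhgfo dpou msy nhj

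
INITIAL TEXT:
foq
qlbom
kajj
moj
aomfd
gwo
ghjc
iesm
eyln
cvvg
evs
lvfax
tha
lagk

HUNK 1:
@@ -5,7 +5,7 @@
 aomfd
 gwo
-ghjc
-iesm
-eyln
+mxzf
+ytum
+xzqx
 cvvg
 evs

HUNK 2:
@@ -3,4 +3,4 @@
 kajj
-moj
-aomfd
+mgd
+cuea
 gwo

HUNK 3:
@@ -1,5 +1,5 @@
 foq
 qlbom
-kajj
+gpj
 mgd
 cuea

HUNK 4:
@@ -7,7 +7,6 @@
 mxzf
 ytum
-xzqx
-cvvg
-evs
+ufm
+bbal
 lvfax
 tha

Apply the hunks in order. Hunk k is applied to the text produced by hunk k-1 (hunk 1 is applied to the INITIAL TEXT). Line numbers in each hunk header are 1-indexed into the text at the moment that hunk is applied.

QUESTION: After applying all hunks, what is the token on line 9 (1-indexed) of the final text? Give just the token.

Answer: ufm

Derivation:
Hunk 1: at line 5 remove [ghjc,iesm,eyln] add [mxzf,ytum,xzqx] -> 14 lines: foq qlbom kajj moj aomfd gwo mxzf ytum xzqx cvvg evs lvfax tha lagk
Hunk 2: at line 3 remove [moj,aomfd] add [mgd,cuea] -> 14 lines: foq qlbom kajj mgd cuea gwo mxzf ytum xzqx cvvg evs lvfax tha lagk
Hunk 3: at line 1 remove [kajj] add [gpj] -> 14 lines: foq qlbom gpj mgd cuea gwo mxzf ytum xzqx cvvg evs lvfax tha lagk
Hunk 4: at line 7 remove [xzqx,cvvg,evs] add [ufm,bbal] -> 13 lines: foq qlbom gpj mgd cuea gwo mxzf ytum ufm bbal lvfax tha lagk
Final line 9: ufm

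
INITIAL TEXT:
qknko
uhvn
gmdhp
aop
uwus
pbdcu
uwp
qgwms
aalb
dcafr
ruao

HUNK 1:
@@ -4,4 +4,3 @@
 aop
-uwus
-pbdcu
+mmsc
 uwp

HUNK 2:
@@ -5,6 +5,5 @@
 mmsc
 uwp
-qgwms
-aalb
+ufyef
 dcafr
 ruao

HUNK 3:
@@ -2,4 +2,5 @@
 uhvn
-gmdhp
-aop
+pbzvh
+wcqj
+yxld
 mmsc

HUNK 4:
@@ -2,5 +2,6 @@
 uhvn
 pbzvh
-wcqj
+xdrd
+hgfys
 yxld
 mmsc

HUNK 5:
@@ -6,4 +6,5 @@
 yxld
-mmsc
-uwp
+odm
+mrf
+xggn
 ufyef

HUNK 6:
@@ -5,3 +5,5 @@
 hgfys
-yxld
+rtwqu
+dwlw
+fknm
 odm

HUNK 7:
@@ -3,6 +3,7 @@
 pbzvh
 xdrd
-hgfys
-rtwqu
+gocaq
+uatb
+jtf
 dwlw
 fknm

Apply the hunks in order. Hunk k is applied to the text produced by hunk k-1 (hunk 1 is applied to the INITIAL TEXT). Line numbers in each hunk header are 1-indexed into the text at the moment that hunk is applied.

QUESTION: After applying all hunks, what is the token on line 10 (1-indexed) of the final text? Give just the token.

Answer: odm

Derivation:
Hunk 1: at line 4 remove [uwus,pbdcu] add [mmsc] -> 10 lines: qknko uhvn gmdhp aop mmsc uwp qgwms aalb dcafr ruao
Hunk 2: at line 5 remove [qgwms,aalb] add [ufyef] -> 9 lines: qknko uhvn gmdhp aop mmsc uwp ufyef dcafr ruao
Hunk 3: at line 2 remove [gmdhp,aop] add [pbzvh,wcqj,yxld] -> 10 lines: qknko uhvn pbzvh wcqj yxld mmsc uwp ufyef dcafr ruao
Hunk 4: at line 2 remove [wcqj] add [xdrd,hgfys] -> 11 lines: qknko uhvn pbzvh xdrd hgfys yxld mmsc uwp ufyef dcafr ruao
Hunk 5: at line 6 remove [mmsc,uwp] add [odm,mrf,xggn] -> 12 lines: qknko uhvn pbzvh xdrd hgfys yxld odm mrf xggn ufyef dcafr ruao
Hunk 6: at line 5 remove [yxld] add [rtwqu,dwlw,fknm] -> 14 lines: qknko uhvn pbzvh xdrd hgfys rtwqu dwlw fknm odm mrf xggn ufyef dcafr ruao
Hunk 7: at line 3 remove [hgfys,rtwqu] add [gocaq,uatb,jtf] -> 15 lines: qknko uhvn pbzvh xdrd gocaq uatb jtf dwlw fknm odm mrf xggn ufyef dcafr ruao
Final line 10: odm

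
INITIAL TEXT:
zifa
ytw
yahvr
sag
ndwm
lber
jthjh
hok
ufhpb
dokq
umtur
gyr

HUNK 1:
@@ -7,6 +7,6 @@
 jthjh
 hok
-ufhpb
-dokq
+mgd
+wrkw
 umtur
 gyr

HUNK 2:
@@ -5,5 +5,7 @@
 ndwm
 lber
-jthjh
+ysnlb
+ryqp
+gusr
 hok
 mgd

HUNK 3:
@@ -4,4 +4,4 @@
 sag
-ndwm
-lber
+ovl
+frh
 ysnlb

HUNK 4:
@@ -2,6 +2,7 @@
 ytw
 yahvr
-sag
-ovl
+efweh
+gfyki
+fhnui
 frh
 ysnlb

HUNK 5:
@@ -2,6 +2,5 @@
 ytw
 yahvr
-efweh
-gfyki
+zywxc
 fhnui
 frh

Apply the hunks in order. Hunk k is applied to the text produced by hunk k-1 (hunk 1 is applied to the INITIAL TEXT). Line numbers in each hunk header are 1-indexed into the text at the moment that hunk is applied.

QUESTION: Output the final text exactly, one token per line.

Hunk 1: at line 7 remove [ufhpb,dokq] add [mgd,wrkw] -> 12 lines: zifa ytw yahvr sag ndwm lber jthjh hok mgd wrkw umtur gyr
Hunk 2: at line 5 remove [jthjh] add [ysnlb,ryqp,gusr] -> 14 lines: zifa ytw yahvr sag ndwm lber ysnlb ryqp gusr hok mgd wrkw umtur gyr
Hunk 3: at line 4 remove [ndwm,lber] add [ovl,frh] -> 14 lines: zifa ytw yahvr sag ovl frh ysnlb ryqp gusr hok mgd wrkw umtur gyr
Hunk 4: at line 2 remove [sag,ovl] add [efweh,gfyki,fhnui] -> 15 lines: zifa ytw yahvr efweh gfyki fhnui frh ysnlb ryqp gusr hok mgd wrkw umtur gyr
Hunk 5: at line 2 remove [efweh,gfyki] add [zywxc] -> 14 lines: zifa ytw yahvr zywxc fhnui frh ysnlb ryqp gusr hok mgd wrkw umtur gyr

Answer: zifa
ytw
yahvr
zywxc
fhnui
frh
ysnlb
ryqp
gusr
hok
mgd
wrkw
umtur
gyr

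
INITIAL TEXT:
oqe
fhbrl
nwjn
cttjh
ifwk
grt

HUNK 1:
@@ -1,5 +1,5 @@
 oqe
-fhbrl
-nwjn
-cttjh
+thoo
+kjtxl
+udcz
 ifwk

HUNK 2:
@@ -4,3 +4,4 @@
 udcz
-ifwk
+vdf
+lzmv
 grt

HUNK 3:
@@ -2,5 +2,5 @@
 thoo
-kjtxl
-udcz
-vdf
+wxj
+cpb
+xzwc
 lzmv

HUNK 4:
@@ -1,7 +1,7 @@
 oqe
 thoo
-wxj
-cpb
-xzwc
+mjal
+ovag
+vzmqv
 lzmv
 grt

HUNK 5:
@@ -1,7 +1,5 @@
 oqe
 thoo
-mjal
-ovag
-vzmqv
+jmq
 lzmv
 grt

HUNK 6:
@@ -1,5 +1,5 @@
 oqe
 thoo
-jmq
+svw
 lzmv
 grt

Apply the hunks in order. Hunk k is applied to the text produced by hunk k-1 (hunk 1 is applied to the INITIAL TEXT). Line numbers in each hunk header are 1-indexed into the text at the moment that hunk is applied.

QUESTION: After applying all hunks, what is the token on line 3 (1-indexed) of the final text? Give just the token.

Hunk 1: at line 1 remove [fhbrl,nwjn,cttjh] add [thoo,kjtxl,udcz] -> 6 lines: oqe thoo kjtxl udcz ifwk grt
Hunk 2: at line 4 remove [ifwk] add [vdf,lzmv] -> 7 lines: oqe thoo kjtxl udcz vdf lzmv grt
Hunk 3: at line 2 remove [kjtxl,udcz,vdf] add [wxj,cpb,xzwc] -> 7 lines: oqe thoo wxj cpb xzwc lzmv grt
Hunk 4: at line 1 remove [wxj,cpb,xzwc] add [mjal,ovag,vzmqv] -> 7 lines: oqe thoo mjal ovag vzmqv lzmv grt
Hunk 5: at line 1 remove [mjal,ovag,vzmqv] add [jmq] -> 5 lines: oqe thoo jmq lzmv grt
Hunk 6: at line 1 remove [jmq] add [svw] -> 5 lines: oqe thoo svw lzmv grt
Final line 3: svw

Answer: svw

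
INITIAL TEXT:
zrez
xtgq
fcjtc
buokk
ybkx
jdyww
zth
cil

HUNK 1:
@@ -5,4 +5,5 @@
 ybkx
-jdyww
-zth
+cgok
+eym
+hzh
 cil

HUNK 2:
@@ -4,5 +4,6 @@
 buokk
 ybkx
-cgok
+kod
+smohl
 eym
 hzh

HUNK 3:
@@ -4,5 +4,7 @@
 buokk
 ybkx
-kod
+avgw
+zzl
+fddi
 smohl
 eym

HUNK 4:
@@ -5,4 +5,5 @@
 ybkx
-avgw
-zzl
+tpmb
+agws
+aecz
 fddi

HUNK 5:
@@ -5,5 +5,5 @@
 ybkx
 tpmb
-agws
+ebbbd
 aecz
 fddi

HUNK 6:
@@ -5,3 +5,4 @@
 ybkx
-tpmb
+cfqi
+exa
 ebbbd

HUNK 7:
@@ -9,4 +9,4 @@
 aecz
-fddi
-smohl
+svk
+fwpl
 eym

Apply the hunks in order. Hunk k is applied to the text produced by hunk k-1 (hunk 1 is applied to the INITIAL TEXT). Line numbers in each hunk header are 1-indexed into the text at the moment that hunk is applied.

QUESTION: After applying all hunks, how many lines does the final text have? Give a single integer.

Answer: 14

Derivation:
Hunk 1: at line 5 remove [jdyww,zth] add [cgok,eym,hzh] -> 9 lines: zrez xtgq fcjtc buokk ybkx cgok eym hzh cil
Hunk 2: at line 4 remove [cgok] add [kod,smohl] -> 10 lines: zrez xtgq fcjtc buokk ybkx kod smohl eym hzh cil
Hunk 3: at line 4 remove [kod] add [avgw,zzl,fddi] -> 12 lines: zrez xtgq fcjtc buokk ybkx avgw zzl fddi smohl eym hzh cil
Hunk 4: at line 5 remove [avgw,zzl] add [tpmb,agws,aecz] -> 13 lines: zrez xtgq fcjtc buokk ybkx tpmb agws aecz fddi smohl eym hzh cil
Hunk 5: at line 5 remove [agws] add [ebbbd] -> 13 lines: zrez xtgq fcjtc buokk ybkx tpmb ebbbd aecz fddi smohl eym hzh cil
Hunk 6: at line 5 remove [tpmb] add [cfqi,exa] -> 14 lines: zrez xtgq fcjtc buokk ybkx cfqi exa ebbbd aecz fddi smohl eym hzh cil
Hunk 7: at line 9 remove [fddi,smohl] add [svk,fwpl] -> 14 lines: zrez xtgq fcjtc buokk ybkx cfqi exa ebbbd aecz svk fwpl eym hzh cil
Final line count: 14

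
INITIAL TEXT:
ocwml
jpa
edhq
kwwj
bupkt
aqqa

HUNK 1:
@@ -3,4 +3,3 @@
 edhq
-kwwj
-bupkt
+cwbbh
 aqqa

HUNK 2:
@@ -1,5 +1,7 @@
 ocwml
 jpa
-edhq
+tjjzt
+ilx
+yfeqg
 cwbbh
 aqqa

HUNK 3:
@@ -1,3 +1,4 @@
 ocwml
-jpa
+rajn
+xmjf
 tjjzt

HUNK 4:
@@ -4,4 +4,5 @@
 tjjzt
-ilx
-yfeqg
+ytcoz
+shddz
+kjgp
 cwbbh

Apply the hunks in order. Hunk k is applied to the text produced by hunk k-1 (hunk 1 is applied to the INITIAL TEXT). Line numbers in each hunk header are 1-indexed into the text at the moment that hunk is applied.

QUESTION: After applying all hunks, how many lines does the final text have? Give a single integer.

Hunk 1: at line 3 remove [kwwj,bupkt] add [cwbbh] -> 5 lines: ocwml jpa edhq cwbbh aqqa
Hunk 2: at line 1 remove [edhq] add [tjjzt,ilx,yfeqg] -> 7 lines: ocwml jpa tjjzt ilx yfeqg cwbbh aqqa
Hunk 3: at line 1 remove [jpa] add [rajn,xmjf] -> 8 lines: ocwml rajn xmjf tjjzt ilx yfeqg cwbbh aqqa
Hunk 4: at line 4 remove [ilx,yfeqg] add [ytcoz,shddz,kjgp] -> 9 lines: ocwml rajn xmjf tjjzt ytcoz shddz kjgp cwbbh aqqa
Final line count: 9

Answer: 9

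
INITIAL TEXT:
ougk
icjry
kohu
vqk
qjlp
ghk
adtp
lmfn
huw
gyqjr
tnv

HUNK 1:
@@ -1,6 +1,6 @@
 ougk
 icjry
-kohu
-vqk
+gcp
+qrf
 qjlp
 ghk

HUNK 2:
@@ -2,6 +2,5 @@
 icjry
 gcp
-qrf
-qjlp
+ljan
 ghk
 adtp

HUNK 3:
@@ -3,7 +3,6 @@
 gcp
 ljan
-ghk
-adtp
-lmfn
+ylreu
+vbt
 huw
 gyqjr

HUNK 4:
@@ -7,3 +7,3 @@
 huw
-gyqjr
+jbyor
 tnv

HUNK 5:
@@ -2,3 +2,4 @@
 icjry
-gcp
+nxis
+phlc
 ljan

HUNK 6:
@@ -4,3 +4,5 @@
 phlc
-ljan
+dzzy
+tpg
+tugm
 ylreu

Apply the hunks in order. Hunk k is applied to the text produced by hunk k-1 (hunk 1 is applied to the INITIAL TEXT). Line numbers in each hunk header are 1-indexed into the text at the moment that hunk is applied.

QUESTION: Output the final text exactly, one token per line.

Answer: ougk
icjry
nxis
phlc
dzzy
tpg
tugm
ylreu
vbt
huw
jbyor
tnv

Derivation:
Hunk 1: at line 1 remove [kohu,vqk] add [gcp,qrf] -> 11 lines: ougk icjry gcp qrf qjlp ghk adtp lmfn huw gyqjr tnv
Hunk 2: at line 2 remove [qrf,qjlp] add [ljan] -> 10 lines: ougk icjry gcp ljan ghk adtp lmfn huw gyqjr tnv
Hunk 3: at line 3 remove [ghk,adtp,lmfn] add [ylreu,vbt] -> 9 lines: ougk icjry gcp ljan ylreu vbt huw gyqjr tnv
Hunk 4: at line 7 remove [gyqjr] add [jbyor] -> 9 lines: ougk icjry gcp ljan ylreu vbt huw jbyor tnv
Hunk 5: at line 2 remove [gcp] add [nxis,phlc] -> 10 lines: ougk icjry nxis phlc ljan ylreu vbt huw jbyor tnv
Hunk 6: at line 4 remove [ljan] add [dzzy,tpg,tugm] -> 12 lines: ougk icjry nxis phlc dzzy tpg tugm ylreu vbt huw jbyor tnv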